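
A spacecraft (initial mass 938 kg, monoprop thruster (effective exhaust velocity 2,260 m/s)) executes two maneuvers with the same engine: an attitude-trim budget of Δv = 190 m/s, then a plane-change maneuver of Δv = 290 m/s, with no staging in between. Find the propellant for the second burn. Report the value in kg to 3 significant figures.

propellant for the second burn ≈ 104 kg

After the first burn: m = 938 × exp(−190/2260.0) = 938 × 0.91937 = 862.369 kg.
After the second burn: m = 862.369 × exp(−290/2260.0) = 862.369 × 0.87957 = 758.514 kg.
Second-burn propellant = 862.369 − 758.514 = 103.855 kg.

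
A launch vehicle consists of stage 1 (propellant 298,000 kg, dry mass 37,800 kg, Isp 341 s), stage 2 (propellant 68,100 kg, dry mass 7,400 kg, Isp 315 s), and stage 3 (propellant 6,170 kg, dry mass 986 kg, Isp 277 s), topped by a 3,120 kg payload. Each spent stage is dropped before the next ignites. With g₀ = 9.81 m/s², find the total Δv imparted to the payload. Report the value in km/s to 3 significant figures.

Ignition mass of stage 1 = 298,000+37,800 + 68,100+7,400 + 6,170+986 + 3,120 = 421,576 kg.
Stage 1: m₀ = 421,576 kg, m_f = 421,576 − 298,000 = 123,576 kg; Δv = 341×9.81×ln(3.411) = 3345.2×1.2271 ≈ 4105 m/s.
Stage 2: m₀ = 85,776 kg, m_f = 85,776 − 68,100 = 17,676 kg; Δv = 315×9.81×ln(4.853) = 3090.2×1.5795 ≈ 4881 m/s.
Stage 3: m₀ = 10,276 kg, m_f = 10,276 − 6,170 = 4,106 kg; Δv = 277×9.81×ln(2.503) = 2717.4×0.9174 ≈ 2493 m/s.
Total Δv = 4105 + 4881 + 2493 = 11479 m/s.

Δv ≈ 11.5 km/s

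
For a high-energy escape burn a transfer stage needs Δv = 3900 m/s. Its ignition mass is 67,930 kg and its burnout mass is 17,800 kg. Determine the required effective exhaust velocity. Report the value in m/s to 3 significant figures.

v_e ≈ 2910 m/s

ln(m₀/m_f) = ln(67930/17800) = ln(3.816) = 1.3393.
Rocket equation: v_e = Δv / ln(m₀/m_f) = 3900 / 1.3393 = 2912.0 m/s.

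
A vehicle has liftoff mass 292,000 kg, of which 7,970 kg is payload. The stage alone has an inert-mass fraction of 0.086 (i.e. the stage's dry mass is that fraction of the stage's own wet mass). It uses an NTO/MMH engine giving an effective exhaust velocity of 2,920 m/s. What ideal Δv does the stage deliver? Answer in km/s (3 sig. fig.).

Δv ≈ 6.42 km/s

Stage wet mass = m₀ − payload = 292,000 − 7,970 = 284,030 kg.
Stage dry mass = ε × stage wet mass = 0.086 × 284,030 = 24,426.6 kg.
Burnout mass m_f = stage dry + payload = 24,426.6 + 7,970 = 32,396.6 kg.
Using Δv = v_e ln(m₀/m_f): Δv = v_e · ln(292,000/32,396.6) = 2920.0 × ln(9.013) = 2920.0 × 2.1987 ≈ 6420 m/s.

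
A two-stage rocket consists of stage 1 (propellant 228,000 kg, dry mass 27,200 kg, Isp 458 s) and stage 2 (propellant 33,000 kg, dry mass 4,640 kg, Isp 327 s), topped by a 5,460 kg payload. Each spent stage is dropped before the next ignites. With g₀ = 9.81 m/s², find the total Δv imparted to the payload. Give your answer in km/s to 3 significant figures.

Δv ≈ 11.1 km/s

Ignition mass of stage 1 = 228,000+27,200 + 33,000+4,640 + 5,460 = 298,300 kg.
Stage 1: m₀ = 298,300 kg, m_f = 298,300 − 228,000 = 70,300 kg; Δv = 458×9.81×ln(4.243) = 4493.0×1.4453 ≈ 6494 m/s.
Stage 2: m₀ = 43,100 kg, m_f = 43,100 − 33,000 = 10,100 kg; Δv = 327×9.81×ln(4.267) = 3207.9×1.4510 ≈ 4655 m/s.
Total Δv = 6494 + 4655 = 11149 m/s.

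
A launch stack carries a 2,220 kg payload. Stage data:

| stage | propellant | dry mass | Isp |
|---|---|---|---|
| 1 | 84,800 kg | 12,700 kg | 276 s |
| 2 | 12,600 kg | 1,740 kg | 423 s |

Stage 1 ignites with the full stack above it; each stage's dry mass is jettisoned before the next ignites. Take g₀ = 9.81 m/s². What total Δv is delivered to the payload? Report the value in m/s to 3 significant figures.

Ignition mass of stage 1 = 84,800+12,700 + 12,600+1,740 + 2,220 = 114,060 kg.
Stage 1: m₀ = 114,060 kg, m_f = 114,060 − 84,800 = 29,260 kg; Δv = 276×9.81×ln(3.898) = 2707.6×1.3605 ≈ 3684 m/s.
Stage 2: m₀ = 16,560 kg, m_f = 16,560 − 12,600 = 3,960 kg; Δv = 423×9.81×ln(4.182) = 4149.6×1.4307 ≈ 5937 m/s.
Total Δv = 3684 + 5937 = 9621 m/s.

Δv ≈ 9620 m/s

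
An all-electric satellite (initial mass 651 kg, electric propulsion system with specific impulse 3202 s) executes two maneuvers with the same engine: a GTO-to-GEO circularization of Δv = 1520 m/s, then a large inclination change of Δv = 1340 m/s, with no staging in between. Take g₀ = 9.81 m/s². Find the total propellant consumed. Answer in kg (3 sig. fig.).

total propellant consumed ≈ 56.7 kg

v_e = Isp · g₀ = 3202 × 9.81 = 31411.6 m/s.
After the first burn: m = 651 × exp(−1520/31411.6) = 651 × 0.95276 = 620.247 kg.
After the second burn: m = 620.247 × exp(−1340/31411.6) = 620.247 × 0.95824 = 594.345 kg.
Total propellant = m₀ − m_final = 651 − 594.345 = 56.655 kg.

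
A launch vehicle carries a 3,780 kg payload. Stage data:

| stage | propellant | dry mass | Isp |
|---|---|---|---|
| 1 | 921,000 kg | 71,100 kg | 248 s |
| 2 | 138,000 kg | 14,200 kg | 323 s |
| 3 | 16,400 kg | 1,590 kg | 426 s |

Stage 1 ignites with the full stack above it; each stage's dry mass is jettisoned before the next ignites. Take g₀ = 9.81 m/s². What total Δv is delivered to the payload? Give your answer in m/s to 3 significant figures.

Δv ≈ 14600 m/s

Ignition mass of stage 1 = 921,000+71,100 + 138,000+14,200 + 16,400+1,590 + 3,780 = 1,166,070 kg.
Stage 1: m₀ = 1,166,070 kg, m_f = 1,166,070 − 921,000 = 245,070 kg; Δv = 248×9.81×ln(4.758) = 2432.9×1.5599 ≈ 3795 m/s.
Stage 2: m₀ = 173,970 kg, m_f = 173,970 − 138,000 = 35,970 kg; Δv = 323×9.81×ln(4.837) = 3168.6×1.5762 ≈ 4994 m/s.
Stage 3: m₀ = 21,770 kg, m_f = 21,770 − 16,400 = 5,370 kg; Δv = 426×9.81×ln(4.054) = 4179.1×1.3997 ≈ 5849 m/s.
Total Δv = 3795 + 4994 + 5849 = 14638 m/s.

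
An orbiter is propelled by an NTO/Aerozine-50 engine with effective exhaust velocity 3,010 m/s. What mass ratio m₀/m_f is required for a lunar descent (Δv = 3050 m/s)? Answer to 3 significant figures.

m₀/m_f = exp(Δv / v_e) = exp(3050 / 3010.0) = exp(1.0133) = 2.7546.

mass ratio ≈ 2.75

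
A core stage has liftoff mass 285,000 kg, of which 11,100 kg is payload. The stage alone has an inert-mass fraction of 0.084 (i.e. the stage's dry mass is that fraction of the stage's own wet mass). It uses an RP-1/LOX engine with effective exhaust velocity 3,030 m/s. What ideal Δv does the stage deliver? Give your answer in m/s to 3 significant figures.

Stage wet mass = m₀ − payload = 285,000 − 11,100 = 273,900 kg.
Stage dry mass = ε × stage wet mass = 0.084 × 273,900 = 23,007.6 kg.
Burnout mass m_f = stage dry + payload = 23,007.6 + 11,100 = 34,107.6 kg.
Using Δv = v_e ln(m₀/m_f): Δv = v_e · ln(285,000/34,107.6) = 3030.0 × ln(8.356) = 3030.0 × 2.1230 ≈ 6433 m/s.

Δv ≈ 6430 m/s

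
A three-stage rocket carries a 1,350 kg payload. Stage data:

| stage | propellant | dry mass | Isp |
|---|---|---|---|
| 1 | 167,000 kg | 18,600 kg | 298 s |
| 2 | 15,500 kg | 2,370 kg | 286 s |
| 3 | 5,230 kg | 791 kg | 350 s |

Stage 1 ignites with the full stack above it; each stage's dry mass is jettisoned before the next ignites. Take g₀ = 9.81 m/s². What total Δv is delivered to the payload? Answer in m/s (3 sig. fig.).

Ignition mass of stage 1 = 167,000+18,600 + 15,500+2,370 + 5,230+791 + 1,350 = 210,841 kg.
Stage 1: m₀ = 210,841 kg, m_f = 210,841 − 167,000 = 43,841 kg; Δv = 298×9.81×ln(4.809) = 2923.4×1.5705 ≈ 4591 m/s.
Stage 2: m₀ = 25,241 kg, m_f = 25,241 − 15,500 = 9,741 kg; Δv = 286×9.81×ln(2.591) = 2805.7×0.9521 ≈ 2671 m/s.
Stage 3: m₀ = 7,371 kg, m_f = 7,371 − 5,230 = 2,141 kg; Δv = 350×9.81×ln(3.443) = 3433.5×1.2363 ≈ 4245 m/s.
Total Δv = 4591 + 2671 + 4245 = 11507 m/s.

Δv ≈ 11500 m/s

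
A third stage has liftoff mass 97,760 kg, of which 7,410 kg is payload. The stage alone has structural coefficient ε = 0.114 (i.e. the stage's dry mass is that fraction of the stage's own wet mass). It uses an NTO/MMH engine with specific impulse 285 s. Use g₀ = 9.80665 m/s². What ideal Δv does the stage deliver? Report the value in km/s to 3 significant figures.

Δv ≈ 4.77 km/s

Stage wet mass = m₀ − payload = 97,760 − 7,410 = 90,350 kg.
Stage dry mass = ε × stage wet mass = 0.114 × 90,350 = 10,299.9 kg.
Burnout mass m_f = stage dry + payload = 10,299.9 + 7,410 = 17,709.9 kg.
v_e = Isp · g₀ = 285 × 9.80665 = 2794.9 m/s.
From the ideal rocket equation, Δv = v_e · ln(97,760/17,709.9) = 2794.9 × ln(5.52) = 2794.9 × 1.7084 ≈ 4775 m/s.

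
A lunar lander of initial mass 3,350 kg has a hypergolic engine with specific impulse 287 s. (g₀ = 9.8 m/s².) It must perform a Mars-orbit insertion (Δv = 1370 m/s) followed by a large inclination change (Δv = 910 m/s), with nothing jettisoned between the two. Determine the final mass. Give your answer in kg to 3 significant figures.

v_e = Isp · g₀ = 287 × 9.8 = 2812.6 m/s.
After the first burn: m = 3350 × exp(−1370/2812.6) = 3350 × 0.61441 = 2,058.27 kg.
After the second burn: m = 2,058.27 × exp(−910/2812.6) = 2,058.27 × 0.72358 = 1,489.32 kg.

final mass ≈ 1490 kg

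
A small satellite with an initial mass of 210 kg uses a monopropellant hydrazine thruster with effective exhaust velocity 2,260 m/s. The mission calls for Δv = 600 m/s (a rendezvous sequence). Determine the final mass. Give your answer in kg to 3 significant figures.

By the Tsiolkovsky rocket equation, m₀/m_f = exp(Δv / v_e) = exp(600 / 2260.0) = exp(0.2655) = 1.3041.
m_f = m₀ / 1.3041 = 210 / 1.3041 = 161.031 kg.

final mass ≈ 161 kg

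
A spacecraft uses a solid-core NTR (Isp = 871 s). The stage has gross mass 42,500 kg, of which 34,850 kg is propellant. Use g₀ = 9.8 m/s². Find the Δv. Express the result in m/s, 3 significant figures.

Δv ≈ 14600 m/s

v_e = Isp · g₀ = 871 × 9.8 = 8535.8 m/s.
m_f = m₀ − m_prop = 42,500 − 34,850 = 7,650 kg.
From the ideal rocket equation, Δv = v_e · ln(m₀/m_f) = 8535.8 × ln(5.556) = 8535.8 × 1.7148 ≈ 14637.2 m/s.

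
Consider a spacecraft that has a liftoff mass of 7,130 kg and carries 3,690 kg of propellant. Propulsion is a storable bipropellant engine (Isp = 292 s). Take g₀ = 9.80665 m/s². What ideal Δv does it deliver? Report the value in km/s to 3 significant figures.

v_e = Isp · g₀ = 292 × 9.80665 = 2863.5 m/s.
m_f = m₀ − m_prop = 7,130 − 3,690 = 3,440 kg.
Δv = v_e · ln(m₀/m_f) = 2863.5 × ln(2.073) = 2863.5 × 0.7288 ≈ 2087.1 m/s.

Δv ≈ 2.09 km/s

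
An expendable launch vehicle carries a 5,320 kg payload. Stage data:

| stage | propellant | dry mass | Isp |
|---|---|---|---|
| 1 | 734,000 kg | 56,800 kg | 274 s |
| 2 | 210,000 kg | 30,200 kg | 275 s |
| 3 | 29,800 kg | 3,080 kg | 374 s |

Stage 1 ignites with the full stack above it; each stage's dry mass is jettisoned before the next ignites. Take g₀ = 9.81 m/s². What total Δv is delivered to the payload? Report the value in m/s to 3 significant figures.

Ignition mass of stage 1 = 734,000+56,800 + 210,000+30,200 + 29,800+3,080 + 5,320 = 1,069,200 kg.
Stage 1: m₀ = 1,069,200 kg, m_f = 1,069,200 − 734,000 = 335,200 kg; Δv = 274×9.81×ln(3.19) = 2687.9×1.1599 ≈ 3118 m/s.
Stage 2: m₀ = 278,400 kg, m_f = 278,400 − 210,000 = 68,400 kg; Δv = 275×9.81×ln(4.07) = 2697.8×1.4037 ≈ 3787 m/s.
Stage 3: m₀ = 38,200 kg, m_f = 38,200 − 29,800 = 8,400 kg; Δv = 374×9.81×ln(4.548) = 3668.9×1.5146 ≈ 5557 m/s.
Total Δv = 3118 + 3787 + 5557 = 12462 m/s.

Δv ≈ 12500 m/s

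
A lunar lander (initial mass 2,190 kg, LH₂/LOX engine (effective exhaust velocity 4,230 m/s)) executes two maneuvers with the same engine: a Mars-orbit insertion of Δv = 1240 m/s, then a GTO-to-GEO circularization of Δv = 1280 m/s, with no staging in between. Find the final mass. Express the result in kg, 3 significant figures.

After the first burn: m = 2190 × exp(−1240/4230.0) = 2190 × 0.74591 = 1,633.54 kg.
After the second burn: m = 1,633.54 × exp(−1280/4230.0) = 1,633.54 × 0.73889 = 1,207.01 kg.

final mass ≈ 1210 kg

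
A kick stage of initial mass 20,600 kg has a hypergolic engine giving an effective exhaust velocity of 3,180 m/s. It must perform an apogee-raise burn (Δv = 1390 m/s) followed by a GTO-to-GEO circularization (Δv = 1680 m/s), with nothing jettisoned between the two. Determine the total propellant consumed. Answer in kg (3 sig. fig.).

total propellant consumed ≈ 12800 kg

After the first burn: m = 20600 × exp(−1390/3180.0) = 20600 × 0.64590 = 13,305.5 kg.
After the second burn: m = 13,305.5 × exp(−1680/3180.0) = 13,305.5 × 0.58961 = 7,845.06 kg.
Total propellant = m₀ − m_final = 20600 − 7,845.06 = 12,754.94 kg.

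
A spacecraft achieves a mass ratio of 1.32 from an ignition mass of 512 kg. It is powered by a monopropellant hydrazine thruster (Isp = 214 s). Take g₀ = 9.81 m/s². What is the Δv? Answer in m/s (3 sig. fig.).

Δv ≈ 583 m/s

v_e = Isp · g₀ = 214 × 9.81 = 2099.3 m/s.
Δv = v_e · ln(1.32) = 2099.3 × 0.2776 ≈ 582.8 m/s.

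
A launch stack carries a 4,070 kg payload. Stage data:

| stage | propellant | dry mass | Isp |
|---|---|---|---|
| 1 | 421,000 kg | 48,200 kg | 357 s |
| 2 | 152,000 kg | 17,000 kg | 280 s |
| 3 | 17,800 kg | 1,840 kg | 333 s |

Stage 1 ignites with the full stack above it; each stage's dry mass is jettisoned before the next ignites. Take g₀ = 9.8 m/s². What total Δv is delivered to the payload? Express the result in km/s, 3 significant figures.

Ignition mass of stage 1 = 421,000+48,200 + 152,000+17,000 + 17,800+1,840 + 4,070 = 661,910 kg.
Stage 1: m₀ = 661,910 kg, m_f = 661,910 − 421,000 = 240,910 kg; Δv = 357×9.8×ln(2.748) = 3498.6×1.0107 ≈ 3536 m/s.
Stage 2: m₀ = 192,710 kg, m_f = 192,710 − 152,000 = 40,710 kg; Δv = 280×9.8×ln(4.734) = 2744.0×1.5547 ≈ 4266 m/s.
Stage 3: m₀ = 23,710 kg, m_f = 23,710 − 17,800 = 5,910 kg; Δv = 333×9.8×ln(4.012) = 3263.4×1.3893 ≈ 4534 m/s.
Total Δv = 3536 + 4266 + 4534 = 12336 m/s.

Δv ≈ 12.3 km/s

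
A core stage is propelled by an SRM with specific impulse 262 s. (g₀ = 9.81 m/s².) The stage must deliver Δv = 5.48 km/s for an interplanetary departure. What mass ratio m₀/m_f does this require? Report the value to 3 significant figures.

v_e = Isp · g₀ = 262 × 9.81 = 2570.2 m/s.
m₀/m_f = exp(Δv / v_e) = exp(5480 / 2570.2) = exp(2.1321) = 8.4327.

mass ratio ≈ 8.43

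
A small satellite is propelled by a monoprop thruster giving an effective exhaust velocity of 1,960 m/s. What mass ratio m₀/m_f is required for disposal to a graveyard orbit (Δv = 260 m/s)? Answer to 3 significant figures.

mass ratio ≈ 1.14

m₀/m_f = exp(Δv / v_e) = exp(260 / 1960.0) = exp(0.1327) = 1.1419.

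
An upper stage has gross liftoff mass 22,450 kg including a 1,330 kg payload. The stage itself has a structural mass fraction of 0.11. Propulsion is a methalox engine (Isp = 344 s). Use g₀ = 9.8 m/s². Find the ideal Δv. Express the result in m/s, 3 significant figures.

Stage wet mass = m₀ − payload = 22,450 − 1,330 = 21,120 kg.
Stage dry mass = ε × stage wet mass = 0.11 × 21,120 = 2,323.2 kg.
Burnout mass m_f = stage dry + payload = 2,323.2 + 1,330 = 3,653.2 kg.
v_e = Isp · g₀ = 344 × 9.8 = 3371.2 m/s.
Rocket equation: Δv = v_e · ln(22,450/3,653.2) = 3371.2 × ln(6.145) = 3371.2 × 1.8157 ≈ 6121 m/s.

Δv ≈ 6120 m/s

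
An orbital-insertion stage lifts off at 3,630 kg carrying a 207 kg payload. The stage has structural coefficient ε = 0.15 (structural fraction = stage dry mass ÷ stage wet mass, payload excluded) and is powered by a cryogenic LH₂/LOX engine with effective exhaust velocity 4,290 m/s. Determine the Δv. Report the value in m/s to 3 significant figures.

Stage wet mass = m₀ − payload = 3,630 − 207 = 3,423 kg.
Stage dry mass = ε × stage wet mass = 0.15 × 3,423 = 513.45 kg.
Burnout mass m_f = stage dry + payload = 513.45 + 207 = 720.45 kg.
By the Tsiolkovsky rocket equation, Δv = v_e · ln(3,630/720.45) = 4290.0 × ln(5.039) = 4290.0 × 1.6171 ≈ 6937 m/s.

Δv ≈ 6940 m/s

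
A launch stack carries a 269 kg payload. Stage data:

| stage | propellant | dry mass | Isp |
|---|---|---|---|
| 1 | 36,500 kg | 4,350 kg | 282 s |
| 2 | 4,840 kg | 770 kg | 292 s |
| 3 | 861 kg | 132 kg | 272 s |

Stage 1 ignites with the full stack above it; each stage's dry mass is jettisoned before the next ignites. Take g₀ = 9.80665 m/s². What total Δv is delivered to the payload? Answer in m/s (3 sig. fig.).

Ignition mass of stage 1 = 36,500+4,350 + 4,840+770 + 861+132 + 269 = 47,722 kg.
Stage 1: m₀ = 47,722 kg, m_f = 47,722 − 36,500 = 11,222 kg; Δv = 282×9.80665×ln(4.253) = 2765.5×1.4475 ≈ 4003 m/s.
Stage 2: m₀ = 6,872 kg, m_f = 6,872 − 4,840 = 2,032 kg; Δv = 292×9.80665×ln(3.382) = 2863.5×1.2184 ≈ 3489 m/s.
Stage 3: m₀ = 1,262 kg, m_f = 1,262 − 861 = 401 kg; Δv = 272×9.80665×ln(3.147) = 2667.4×1.1465 ≈ 3058 m/s.
Total Δv = 4003 + 3489 + 3058 = 10550 m/s.

Δv ≈ 10600 m/s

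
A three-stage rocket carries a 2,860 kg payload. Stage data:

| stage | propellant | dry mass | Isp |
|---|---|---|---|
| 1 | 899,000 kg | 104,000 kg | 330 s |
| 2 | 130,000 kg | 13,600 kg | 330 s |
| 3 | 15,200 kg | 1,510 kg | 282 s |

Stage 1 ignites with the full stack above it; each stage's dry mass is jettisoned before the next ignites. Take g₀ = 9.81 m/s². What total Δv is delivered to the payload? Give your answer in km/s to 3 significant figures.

Ignition mass of stage 1 = 899,000+104,000 + 130,000+13,600 + 15,200+1,510 + 2,860 = 1,166,170 kg.
Stage 1: m₀ = 1,166,170 kg, m_f = 1,166,170 − 899,000 = 267,170 kg; Δv = 330×9.81×ln(4.365) = 3237.3×1.4736 ≈ 4770 m/s.
Stage 2: m₀ = 163,170 kg, m_f = 163,170 − 130,000 = 33,170 kg; Δv = 330×9.81×ln(4.919) = 3237.3×1.5931 ≈ 5157 m/s.
Stage 3: m₀ = 19,570 kg, m_f = 19,570 − 15,200 = 4,370 kg; Δv = 282×9.81×ln(4.478) = 2766.4×1.4992 ≈ 4148 m/s.
Total Δv = 4770 + 5157 + 4148 = 14075 m/s.

Δv ≈ 14.1 km/s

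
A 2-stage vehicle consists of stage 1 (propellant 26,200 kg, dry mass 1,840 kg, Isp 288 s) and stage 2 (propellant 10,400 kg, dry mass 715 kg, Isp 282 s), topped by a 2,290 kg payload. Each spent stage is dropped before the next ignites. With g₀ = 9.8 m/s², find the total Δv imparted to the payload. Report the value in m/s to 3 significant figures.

Ignition mass of stage 1 = 26,200+1,840 + 10,400+715 + 2,290 = 41,445 kg.
Stage 1: m₀ = 41,445 kg, m_f = 41,445 − 26,200 = 15,245 kg; Δv = 288×9.8×ln(2.719) = 2822.4×1.0001 ≈ 2823 m/s.
Stage 2: m₀ = 13,405 kg, m_f = 13,405 − 10,400 = 3,005 kg; Δv = 282×9.8×ln(4.461) = 2763.6×1.4954 ≈ 4133 m/s.
Total Δv = 2823 + 4133 = 6956 m/s.

Δv ≈ 6960 m/s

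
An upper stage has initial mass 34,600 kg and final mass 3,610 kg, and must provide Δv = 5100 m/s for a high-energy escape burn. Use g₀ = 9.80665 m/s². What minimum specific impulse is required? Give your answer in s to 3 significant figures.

ln(m₀/m_f) = ln(34600/3610) = ln(9.584) = 2.2601.
v_e = Δv / ln(m₀/m_f) = 5100 / 2.2601 = 2256.5 m/s.
Isp = v_e / g₀ = 2256.5 / 9.80665 = 230.1 s.

Isp ≈ 230 s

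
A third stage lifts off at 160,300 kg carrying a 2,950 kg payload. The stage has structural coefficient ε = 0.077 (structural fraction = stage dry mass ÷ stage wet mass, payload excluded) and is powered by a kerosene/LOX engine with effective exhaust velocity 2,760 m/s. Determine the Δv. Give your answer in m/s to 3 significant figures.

Stage wet mass = m₀ − payload = 160,300 − 2,950 = 157,350 kg.
Stage dry mass = ε × stage wet mass = 0.077 × 157,350 = 12,116 kg.
Burnout mass m_f = stage dry + payload = 12,116 + 2,950 = 15,066 kg.
Δv = v_e · ln(160,300/15,066) = 2760.0 × ln(10.64) = 2760.0 × 2.3646 ≈ 6526 m/s.

Δv ≈ 6530 m/s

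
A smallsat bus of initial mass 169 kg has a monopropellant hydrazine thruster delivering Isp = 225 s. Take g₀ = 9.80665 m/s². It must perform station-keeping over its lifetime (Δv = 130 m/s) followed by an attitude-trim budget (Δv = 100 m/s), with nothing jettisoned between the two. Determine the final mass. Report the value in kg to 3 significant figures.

v_e = Isp · g₀ = 225 × 9.80665 = 2206.5 m/s.
After the first burn: m = 169 × exp(−130/2206.5) = 169 × 0.94279 = 159.332 kg.
After the second burn: m = 159.332 × exp(−100/2206.5) = 159.332 × 0.95569 = 152.272 kg.

final mass ≈ 152 kg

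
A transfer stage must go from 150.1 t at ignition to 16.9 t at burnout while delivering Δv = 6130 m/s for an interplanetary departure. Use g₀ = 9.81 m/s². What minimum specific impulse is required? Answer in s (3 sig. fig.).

ln(m₀/m_f) = ln(150100/16900) = ln(8.882) = 2.1840.
From the ideal rocket equation, v_e = Δv / ln(m₀/m_f) = 6130 / 2.1840 = 2806.8 m/s.
Isp = v_e / g₀ = 2806.8 / 9.81 = 286.1 s.

Isp ≈ 286 s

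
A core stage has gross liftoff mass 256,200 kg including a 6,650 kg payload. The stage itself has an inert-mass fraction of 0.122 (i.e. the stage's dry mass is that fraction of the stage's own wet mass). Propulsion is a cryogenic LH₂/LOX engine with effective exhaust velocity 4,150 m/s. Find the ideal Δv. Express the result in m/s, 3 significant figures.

Δv ≈ 8020 m/s

Stage wet mass = m₀ − payload = 256,200 − 6,650 = 249,550 kg.
Stage dry mass = ε × stage wet mass = 0.122 × 249,550 = 30,445.1 kg.
Burnout mass m_f = stage dry + payload = 30,445.1 + 6,650 = 37,095.1 kg.
From the ideal rocket equation, Δv = v_e · ln(256,200/37,095.1) = 4150.0 × ln(6.907) = 4150.0 × 1.9325 ≈ 8020 m/s.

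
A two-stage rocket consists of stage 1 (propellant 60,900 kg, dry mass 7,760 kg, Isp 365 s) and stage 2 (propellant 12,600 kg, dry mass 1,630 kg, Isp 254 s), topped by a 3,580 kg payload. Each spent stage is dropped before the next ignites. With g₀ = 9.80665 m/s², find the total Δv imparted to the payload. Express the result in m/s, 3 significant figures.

Δv ≈ 7420 m/s

Ignition mass of stage 1 = 60,900+7,760 + 12,600+1,630 + 3,580 = 86,470 kg.
Stage 1: m₀ = 86,470 kg, m_f = 86,470 − 60,900 = 25,570 kg; Δv = 365×9.80665×ln(3.382) = 3579.4×1.2184 ≈ 4361 m/s.
Stage 2: m₀ = 17,810 kg, m_f = 17,810 − 12,600 = 5,210 kg; Δv = 254×9.80665×ln(3.418) = 2490.9×1.2292 ≈ 3062 m/s.
Total Δv = 4361 + 3062 = 7423 m/s.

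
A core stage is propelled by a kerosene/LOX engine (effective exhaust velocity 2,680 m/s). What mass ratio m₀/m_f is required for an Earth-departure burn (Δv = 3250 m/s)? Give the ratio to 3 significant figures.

From the ideal rocket equation, m₀/m_f = exp(Δv / v_e) = exp(3250 / 2680.0) = exp(1.2127) = 3.3625.

mass ratio ≈ 3.36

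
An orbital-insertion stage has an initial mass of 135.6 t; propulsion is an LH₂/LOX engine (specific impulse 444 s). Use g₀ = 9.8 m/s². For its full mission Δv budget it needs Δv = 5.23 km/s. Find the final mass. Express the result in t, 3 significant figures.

final mass ≈ 40.8 t

v_e = Isp · g₀ = 444 × 9.8 = 4351.2 m/s.
m₀/m_f = exp(Δv / v_e) = exp(5230 / 4351.2) = exp(1.2020) = 3.3267.
m_f = m₀ / 3.3267 = 135.6 / 3.3267 = 40.7611 t.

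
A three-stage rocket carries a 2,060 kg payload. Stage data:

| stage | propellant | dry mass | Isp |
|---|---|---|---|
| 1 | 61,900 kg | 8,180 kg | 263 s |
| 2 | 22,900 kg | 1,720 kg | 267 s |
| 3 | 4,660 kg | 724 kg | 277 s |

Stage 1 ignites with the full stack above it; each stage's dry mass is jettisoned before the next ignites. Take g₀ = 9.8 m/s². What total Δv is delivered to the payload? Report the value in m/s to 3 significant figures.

Δv ≈ 8350 m/s

Ignition mass of stage 1 = 61,900+8,180 + 22,900+1,720 + 4,660+724 + 2,060 = 102,144 kg.
Stage 1: m₀ = 102,144 kg, m_f = 102,144 − 61,900 = 40,244 kg; Δv = 263×9.8×ln(2.538) = 2577.4×0.9314 ≈ 2401 m/s.
Stage 2: m₀ = 32,064 kg, m_f = 32,064 − 22,900 = 9,164 kg; Δv = 267×9.8×ln(3.499) = 2616.6×1.2525 ≈ 3277 m/s.
Stage 3: m₀ = 7,444 kg, m_f = 7,444 − 4,660 = 2,784 kg; Δv = 277×9.8×ln(2.674) = 2714.6×0.9835 ≈ 2670 m/s.
Total Δv = 2401 + 3277 + 2670 = 8348 m/s.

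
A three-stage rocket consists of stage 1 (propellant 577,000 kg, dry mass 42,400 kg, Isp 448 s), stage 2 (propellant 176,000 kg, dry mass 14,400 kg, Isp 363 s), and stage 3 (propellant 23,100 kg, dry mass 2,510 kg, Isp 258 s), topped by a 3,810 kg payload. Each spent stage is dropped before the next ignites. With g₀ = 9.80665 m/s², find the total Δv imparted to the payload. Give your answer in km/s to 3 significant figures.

Δv ≈ 14.7 km/s

Ignition mass of stage 1 = 577,000+42,400 + 176,000+14,400 + 23,100+2,510 + 3,810 = 839,220 kg.
Stage 1: m₀ = 839,220 kg, m_f = 839,220 − 577,000 = 262,220 kg; Δv = 448×9.80665×ln(3.2) = 4393.4×1.1633 ≈ 5111 m/s.
Stage 2: m₀ = 219,820 kg, m_f = 219,820 − 176,000 = 43,820 kg; Δv = 363×9.80665×ln(5.016) = 3559.8×1.6127 ≈ 5741 m/s.
Stage 3: m₀ = 29,420 kg, m_f = 29,420 − 23,100 = 6,320 kg; Δv = 258×9.80665×ln(4.655) = 2530.1×1.5380 ≈ 3891 m/s.
Total Δv = 5111 + 5741 + 3891 = 14743 m/s.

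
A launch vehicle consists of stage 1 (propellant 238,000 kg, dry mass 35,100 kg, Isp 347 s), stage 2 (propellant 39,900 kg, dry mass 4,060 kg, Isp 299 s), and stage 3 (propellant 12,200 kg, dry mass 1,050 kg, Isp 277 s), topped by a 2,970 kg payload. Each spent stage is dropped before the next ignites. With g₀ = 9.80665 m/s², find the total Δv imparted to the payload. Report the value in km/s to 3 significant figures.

Δv ≈ 11.2 km/s

Ignition mass of stage 1 = 238,000+35,100 + 39,900+4,060 + 12,200+1,050 + 2,970 = 333,280 kg.
Stage 1: m₀ = 333,280 kg, m_f = 333,280 − 238,000 = 95,280 kg; Δv = 347×9.80665×ln(3.498) = 3402.9×1.2522 ≈ 4261 m/s.
Stage 2: m₀ = 60,180 kg, m_f = 60,180 − 39,900 = 20,280 kg; Δv = 299×9.80665×ln(2.967) = 2932.2×1.0877 ≈ 3189 m/s.
Stage 3: m₀ = 16,220 kg, m_f = 16,220 − 12,200 = 4,020 kg; Δv = 277×9.80665×ln(4.035) = 2716.4×1.3950 ≈ 3789 m/s.
Total Δv = 4261 + 3189 + 3789 = 11239 m/s.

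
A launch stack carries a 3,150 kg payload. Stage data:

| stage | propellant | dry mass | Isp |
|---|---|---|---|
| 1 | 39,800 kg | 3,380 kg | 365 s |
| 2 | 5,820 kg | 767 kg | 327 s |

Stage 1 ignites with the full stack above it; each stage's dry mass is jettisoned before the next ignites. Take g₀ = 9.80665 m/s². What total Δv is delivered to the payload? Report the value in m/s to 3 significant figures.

Δv ≈ 7910 m/s

Ignition mass of stage 1 = 39,800+3,380 + 5,820+767 + 3,150 = 52,917 kg.
Stage 1: m₀ = 52,917 kg, m_f = 52,917 − 39,800 = 13,117 kg; Δv = 365×9.80665×ln(4.034) = 3579.4×1.3948 ≈ 4993 m/s.
Stage 2: m₀ = 9,737 kg, m_f = 9,737 − 5,820 = 3,917 kg; Δv = 327×9.80665×ln(2.486) = 3206.8×0.9106 ≈ 2920 m/s.
Total Δv = 4993 + 2920 = 7913 m/s.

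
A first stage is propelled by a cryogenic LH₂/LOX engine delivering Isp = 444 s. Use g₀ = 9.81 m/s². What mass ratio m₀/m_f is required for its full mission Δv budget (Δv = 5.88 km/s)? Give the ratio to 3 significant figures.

v_e = Isp · g₀ = 444 × 9.81 = 4355.6 m/s.
Rocket equation: m₀/m_f = exp(Δv / v_e) = exp(5880 / 4355.6) = exp(1.3500) = 3.8573.

mass ratio ≈ 3.86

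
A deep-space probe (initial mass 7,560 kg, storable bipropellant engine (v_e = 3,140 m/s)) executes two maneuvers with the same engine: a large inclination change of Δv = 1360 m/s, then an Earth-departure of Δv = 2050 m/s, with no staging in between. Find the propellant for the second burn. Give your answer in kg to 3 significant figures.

After the first burn: m = 7560 × exp(−1360/3140.0) = 7560 × 0.64848 = 4,902.51 kg.
After the second burn: m = 4,902.51 × exp(−2050/3140.0) = 4,902.51 × 0.52055 = 2,552 kg.
Second-burn propellant = 4,902.51 − 2,552 = 2,350.51 kg.

propellant for the second burn ≈ 2350 kg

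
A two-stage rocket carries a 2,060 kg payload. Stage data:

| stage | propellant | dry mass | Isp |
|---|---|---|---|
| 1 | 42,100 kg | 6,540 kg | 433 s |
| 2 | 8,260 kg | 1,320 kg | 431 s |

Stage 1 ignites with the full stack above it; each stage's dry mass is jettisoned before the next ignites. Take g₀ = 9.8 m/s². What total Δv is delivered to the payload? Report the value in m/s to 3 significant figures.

Δv ≈ 10300 m/s

Ignition mass of stage 1 = 42,100+6,540 + 8,260+1,320 + 2,060 = 60,280 kg.
Stage 1: m₀ = 60,280 kg, m_f = 60,280 − 42,100 = 18,180 kg; Δv = 433×9.8×ln(3.316) = 4243.4×1.1987 ≈ 5086 m/s.
Stage 2: m₀ = 11,640 kg, m_f = 11,640 − 8,260 = 3,380 kg; Δv = 431×9.8×ln(3.444) = 4223.8×1.2366 ≈ 5223 m/s.
Total Δv = 5086 + 5223 = 10309 m/s.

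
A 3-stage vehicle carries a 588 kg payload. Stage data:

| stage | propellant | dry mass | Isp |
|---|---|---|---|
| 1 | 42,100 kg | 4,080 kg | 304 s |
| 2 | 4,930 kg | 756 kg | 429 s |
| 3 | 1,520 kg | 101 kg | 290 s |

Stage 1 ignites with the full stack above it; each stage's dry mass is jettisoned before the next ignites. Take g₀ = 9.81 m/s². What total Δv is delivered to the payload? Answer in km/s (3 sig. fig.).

Δv ≈ 11.9 km/s

Ignition mass of stage 1 = 42,100+4,080 + 4,930+756 + 1,520+101 + 588 = 54,075 kg.
Stage 1: m₀ = 54,075 kg, m_f = 54,075 − 42,100 = 11,975 kg; Δv = 304×9.81×ln(4.516) = 2982.2×1.5076 ≈ 4496 m/s.
Stage 2: m₀ = 7,895 kg, m_f = 7,895 − 4,930 = 2,965 kg; Δv = 429×9.81×ln(2.663) = 4208.5×0.9794 ≈ 4122 m/s.
Stage 3: m₀ = 2,209 kg, m_f = 2,209 − 1,520 = 689 kg; Δv = 290×9.81×ln(3.206) = 2844.9×1.1651 ≈ 3314 m/s.
Total Δv = 4496 + 4122 + 3314 = 11932 m/s.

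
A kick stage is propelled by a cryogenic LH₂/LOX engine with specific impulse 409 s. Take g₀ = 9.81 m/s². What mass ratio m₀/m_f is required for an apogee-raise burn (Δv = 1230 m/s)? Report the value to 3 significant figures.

v_e = Isp · g₀ = 409 × 9.81 = 4012.3 m/s.
m₀/m_f = exp(Δv / v_e) = exp(1230 / 4012.3) = exp(0.3066) = 1.3587.

mass ratio ≈ 1.36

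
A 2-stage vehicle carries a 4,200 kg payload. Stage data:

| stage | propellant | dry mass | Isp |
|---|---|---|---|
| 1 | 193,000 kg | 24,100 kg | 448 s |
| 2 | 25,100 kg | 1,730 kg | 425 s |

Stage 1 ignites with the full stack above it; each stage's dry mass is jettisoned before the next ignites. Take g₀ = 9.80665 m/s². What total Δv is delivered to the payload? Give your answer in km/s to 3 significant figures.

Δv ≈ 13.5 km/s

Ignition mass of stage 1 = 193,000+24,100 + 25,100+1,730 + 4,200 = 248,130 kg.
Stage 1: m₀ = 248,130 kg, m_f = 248,130 − 193,000 = 55,130 kg; Δv = 448×9.80665×ln(4.501) = 4393.4×1.5043 ≈ 6609 m/s.
Stage 2: m₀ = 31,030 kg, m_f = 31,030 − 25,100 = 5,930 kg; Δv = 425×9.80665×ln(5.233) = 4167.8×1.6549 ≈ 6897 m/s.
Total Δv = 6609 + 6897 = 13506 m/s.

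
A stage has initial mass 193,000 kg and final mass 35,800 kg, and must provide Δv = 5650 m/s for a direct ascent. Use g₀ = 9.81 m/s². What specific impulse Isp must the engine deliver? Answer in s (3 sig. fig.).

Isp ≈ 342 s

ln(m₀/m_f) = ln(193000/35800) = ln(5.391) = 1.6847.
From the ideal rocket equation, v_e = Δv / ln(m₀/m_f) = 5650 / 1.6847 = 3353.6 m/s.
Isp = v_e / g₀ = 3353.6 / 9.81 = 341.9 s.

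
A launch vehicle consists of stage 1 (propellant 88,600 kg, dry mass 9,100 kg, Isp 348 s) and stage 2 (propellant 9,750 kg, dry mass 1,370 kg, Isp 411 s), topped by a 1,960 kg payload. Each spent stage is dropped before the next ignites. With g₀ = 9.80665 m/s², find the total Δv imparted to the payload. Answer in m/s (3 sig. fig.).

Ignition mass of stage 1 = 88,600+9,100 + 9,750+1,370 + 1,960 = 110,780 kg.
Stage 1: m₀ = 110,780 kg, m_f = 110,780 − 88,600 = 22,180 kg; Δv = 348×9.80665×ln(4.995) = 3412.7×1.6084 ≈ 5489 m/s.
Stage 2: m₀ = 13,080 kg, m_f = 13,080 − 9,750 = 3,330 kg; Δv = 411×9.80665×ln(3.928) = 4030.5×1.3681 ≈ 5514 m/s.
Total Δv = 5489 + 5514 = 11003 m/s.

Δv ≈ 11000 m/s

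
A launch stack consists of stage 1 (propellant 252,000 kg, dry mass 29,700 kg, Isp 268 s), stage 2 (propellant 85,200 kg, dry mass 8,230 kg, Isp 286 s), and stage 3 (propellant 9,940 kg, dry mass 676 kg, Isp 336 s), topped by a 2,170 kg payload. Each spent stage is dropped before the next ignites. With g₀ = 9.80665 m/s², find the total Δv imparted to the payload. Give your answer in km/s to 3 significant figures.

Δv ≈ 12.3 km/s

Ignition mass of stage 1 = 252,000+29,700 + 85,200+8,230 + 9,940+676 + 2,170 = 387,916 kg.
Stage 1: m₀ = 387,916 kg, m_f = 387,916 − 252,000 = 135,916 kg; Δv = 268×9.80665×ln(2.854) = 2628.2×1.0488 ≈ 2756 m/s.
Stage 2: m₀ = 106,216 kg, m_f = 106,216 − 85,200 = 21,016 kg; Δv = 286×9.80665×ln(5.054) = 2804.7×1.6202 ≈ 4544 m/s.
Stage 3: m₀ = 12,786 kg, m_f = 12,786 − 9,940 = 2,846 kg; Δv = 336×9.80665×ln(4.493) = 3295.0×1.5024 ≈ 4951 m/s.
Total Δv = 2756 + 4544 + 4951 = 12251 m/s.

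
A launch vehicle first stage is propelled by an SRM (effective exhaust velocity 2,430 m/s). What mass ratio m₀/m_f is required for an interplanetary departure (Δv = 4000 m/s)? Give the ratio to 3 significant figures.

mass ratio ≈ 5.19

m₀/m_f = exp(Δv / v_e) = exp(4000 / 2430.0) = exp(1.6461) = 5.1867.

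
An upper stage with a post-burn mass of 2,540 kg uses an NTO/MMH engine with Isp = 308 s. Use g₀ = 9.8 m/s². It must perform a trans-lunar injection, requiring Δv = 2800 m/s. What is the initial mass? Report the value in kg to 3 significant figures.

v_e = Isp · g₀ = 308 × 9.8 = 3018.4 m/s.
By the Tsiolkovsky rocket equation, m₀/m_f = exp(Δv / v_e) = exp(2800 / 3018.4) = exp(0.9276) = 2.5285.
m₀ = m_f × 2.5285 = 2,540 × 2.5285 = 6,422.39 kg.

initial mass ≈ 6420 kg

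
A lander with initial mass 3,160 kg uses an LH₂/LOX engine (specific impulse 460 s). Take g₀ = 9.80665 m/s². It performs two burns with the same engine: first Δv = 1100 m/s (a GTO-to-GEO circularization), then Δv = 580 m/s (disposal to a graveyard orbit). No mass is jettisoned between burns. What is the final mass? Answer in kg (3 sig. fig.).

v_e = Isp · g₀ = 460 × 9.80665 = 4511.1 m/s.
After the first burn: m = 3160 × exp(−1100/4511.1) = 3160 × 0.78361 = 2,476.21 kg.
After the second burn: m = 2,476.21 × exp(−580/4511.1) = 2,476.21 × 0.87935 = 2,177.46 kg.

final mass ≈ 2180 kg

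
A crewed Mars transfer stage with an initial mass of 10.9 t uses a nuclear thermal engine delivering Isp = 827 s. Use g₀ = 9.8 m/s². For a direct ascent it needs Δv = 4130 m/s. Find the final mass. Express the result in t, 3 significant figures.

v_e = Isp · g₀ = 827 × 9.8 = 8104.6 m/s.
m₀/m_f = exp(Δv / v_e) = exp(4130 / 8104.6) = exp(0.5096) = 1.6646.
m_f = m₀ / 1.6646 = 10.9 / 1.6646 = 6.54812 t.

final mass ≈ 6.55 t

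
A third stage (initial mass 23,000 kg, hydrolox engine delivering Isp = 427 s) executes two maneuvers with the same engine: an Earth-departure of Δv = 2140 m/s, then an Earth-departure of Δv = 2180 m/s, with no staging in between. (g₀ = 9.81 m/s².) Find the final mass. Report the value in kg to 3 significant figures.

final mass ≈ 8200 kg

v_e = Isp · g₀ = 427 × 9.81 = 4188.9 m/s.
After the first burn: m = 23000 × exp(−2140/4188.9) = 23000 × 0.59997 = 13,799.3 kg.
After the second burn: m = 13,799.3 × exp(−2180/4188.9) = 13,799.3 × 0.59427 = 8,200.51 kg.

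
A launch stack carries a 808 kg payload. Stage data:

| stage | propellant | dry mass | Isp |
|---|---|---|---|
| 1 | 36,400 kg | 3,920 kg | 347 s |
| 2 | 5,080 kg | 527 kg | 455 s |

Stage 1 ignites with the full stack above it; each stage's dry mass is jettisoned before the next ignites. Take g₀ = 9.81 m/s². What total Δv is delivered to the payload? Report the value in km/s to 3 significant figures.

Ignition mass of stage 1 = 36,400+3,920 + 5,080+527 + 808 = 46,735 kg.
Stage 1: m₀ = 46,735 kg, m_f = 46,735 − 36,400 = 10,335 kg; Δv = 347×9.81×ln(4.522) = 3404.1×1.5090 ≈ 5137 m/s.
Stage 2: m₀ = 6,415 kg, m_f = 6,415 − 5,080 = 1,335 kg; Δv = 455×9.81×ln(4.805) = 4463.6×1.5697 ≈ 7006 m/s.
Total Δv = 5137 + 7006 = 12143 m/s.

Δv ≈ 12.1 km/s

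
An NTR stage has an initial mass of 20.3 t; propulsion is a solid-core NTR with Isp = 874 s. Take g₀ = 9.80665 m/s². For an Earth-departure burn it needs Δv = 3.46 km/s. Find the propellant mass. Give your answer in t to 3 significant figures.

v_e = Isp · g₀ = 874 × 9.80665 = 8571.0 m/s.
m₀/m_f = exp(Δv / v_e) = exp(3460 / 8571.0) = exp(0.4037) = 1.4973.
m_f = 20.3 / 1.4973 = 13.5577 t, so propellant = m₀ − m_f = 20.3 − 13.5577 = 6.7423 t.

propellant mass ≈ 6.74 t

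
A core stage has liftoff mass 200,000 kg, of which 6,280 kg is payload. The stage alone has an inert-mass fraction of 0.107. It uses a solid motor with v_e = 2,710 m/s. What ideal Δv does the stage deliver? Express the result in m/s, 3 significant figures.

Δv ≈ 5430 m/s

Stage wet mass = m₀ − payload = 200,000 − 6,280 = 193,720 kg.
Stage dry mass = ε × stage wet mass = 0.107 × 193,720 = 20,728 kg.
Burnout mass m_f = stage dry + payload = 20,728 + 6,280 = 27,008 kg.
Rocket equation: Δv = v_e · ln(200,000/27,008) = 2710.0 × ln(7.405) = 2710.0 × 2.0022 ≈ 5426 m/s.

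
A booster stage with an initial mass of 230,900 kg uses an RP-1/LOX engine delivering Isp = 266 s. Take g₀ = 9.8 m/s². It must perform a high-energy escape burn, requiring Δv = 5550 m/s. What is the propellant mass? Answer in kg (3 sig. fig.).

v_e = Isp · g₀ = 266 × 9.8 = 2606.8 m/s.
m₀/m_f = exp(Δv / v_e) = exp(5550 / 2606.8) = exp(2.1290) = 8.4069.
m_f = 230,900 / 8.4069 = 27,465.5 kg, so propellant = m₀ − m_f = 230,900 − 27,465.5 = 203,434.5 kg.

propellant mass ≈ 203000 kg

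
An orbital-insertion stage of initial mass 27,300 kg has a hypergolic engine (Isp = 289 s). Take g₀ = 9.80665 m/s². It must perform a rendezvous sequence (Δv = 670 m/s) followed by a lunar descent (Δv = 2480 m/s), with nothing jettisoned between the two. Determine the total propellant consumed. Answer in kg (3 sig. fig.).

v_e = Isp · g₀ = 289 × 9.80665 = 2834.1 m/s.
After the first burn: m = 27300 × exp(−670/2834.1) = 27300 × 0.78946 = 21,552.3 kg.
After the second burn: m = 21,552.3 × exp(−2480/2834.1) = 21,552.3 × 0.41684 = 8,983.86 kg.
Total propellant = m₀ − m_final = 27300 − 8,983.86 = 18,316.14 kg.

total propellant consumed ≈ 18300 kg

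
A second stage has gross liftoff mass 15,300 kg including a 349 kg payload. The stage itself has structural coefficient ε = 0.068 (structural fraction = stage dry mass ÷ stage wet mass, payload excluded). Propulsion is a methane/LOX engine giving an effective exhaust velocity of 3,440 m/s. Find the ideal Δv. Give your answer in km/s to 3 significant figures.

Stage wet mass = m₀ − payload = 15,300 − 349 = 14,951 kg.
Stage dry mass = ε × stage wet mass = 0.068 × 14,951 = 1,016.67 kg.
Burnout mass m_f = stage dry + payload = 1,016.67 + 349 = 1,365.67 kg.
Using Δv = v_e ln(m₀/m_f): Δv = v_e · ln(15,300/1,365.67) = 3440.0 × ln(11.2) = 3440.0 × 2.4162 ≈ 8312 m/s.

Δv ≈ 8.31 km/s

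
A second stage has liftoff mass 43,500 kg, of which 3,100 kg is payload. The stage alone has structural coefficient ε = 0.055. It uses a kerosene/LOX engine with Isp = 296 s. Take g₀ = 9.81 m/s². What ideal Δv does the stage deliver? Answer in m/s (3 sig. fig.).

Stage wet mass = m₀ − payload = 43,500 − 3,100 = 40,400 kg.
Stage dry mass = ε × stage wet mass = 0.055 × 40,400 = 2,222 kg.
Burnout mass m_f = stage dry + payload = 2,222 + 3,100 = 5,322 kg.
v_e = Isp · g₀ = 296 × 9.81 = 2903.8 m/s.
Δv = v_e · ln(43,500/5,322) = 2903.8 × ln(8.174) = 2903.8 × 2.1009 ≈ 6101 m/s.

Δv ≈ 6100 m/s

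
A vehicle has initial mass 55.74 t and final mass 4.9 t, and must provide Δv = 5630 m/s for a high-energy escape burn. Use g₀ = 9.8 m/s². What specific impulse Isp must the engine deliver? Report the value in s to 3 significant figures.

ln(m₀/m_f) = ln(55740/4900) = ln(11.38) = 2.4315.
From the ideal rocket equation, v_e = Δv / ln(m₀/m_f) = 5630 / 2.4315 = 2315.5 m/s.
Isp = v_e / g₀ = 2315.5 / 9.8 = 236.3 s.

Isp ≈ 236 s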